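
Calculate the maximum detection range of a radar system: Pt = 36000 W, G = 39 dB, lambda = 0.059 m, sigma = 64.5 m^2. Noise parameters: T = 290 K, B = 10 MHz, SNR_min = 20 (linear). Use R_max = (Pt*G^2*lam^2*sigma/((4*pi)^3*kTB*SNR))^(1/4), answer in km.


G_lin = 10^(39/10) = 7943.282347
R^4 = 36000 * 7943.282347^2 * 0.059^2 * 64.5 / ((4*pi)^3 * 1.38e-23 * 290 * 10000000.0 * 20)
R^4 = 3.21092e20 m^4
R_max = (3.21092e20)^(1/4) = 133862.0 m = 133.9 km

133.9 km


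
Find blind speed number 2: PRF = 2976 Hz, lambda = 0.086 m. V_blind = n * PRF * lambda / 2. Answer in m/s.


V_blind = 2 * 2976 * 0.086 / 2 = 255.9 m/s

255.9 m/s


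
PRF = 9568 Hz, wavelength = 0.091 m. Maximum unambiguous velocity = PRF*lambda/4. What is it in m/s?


V_ua = 9568 * 0.091 / 4 = 217.7 m/s

217.7 m/s


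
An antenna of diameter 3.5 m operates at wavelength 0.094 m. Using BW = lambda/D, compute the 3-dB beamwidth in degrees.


BW_rad = 0.094 / 3.5 = 0.026857
BW_deg = 1.54 degrees

1.54 degrees


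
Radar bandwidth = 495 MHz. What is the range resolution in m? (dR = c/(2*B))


dR = 3e8 / (2 * 495000000.0) = 0.3 m

0.3 m


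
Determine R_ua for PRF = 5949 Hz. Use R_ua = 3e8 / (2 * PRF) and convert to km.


R_ua = 3e8 / (2 * 5949) = 25214.3 m = 25.2 km

25.2 km


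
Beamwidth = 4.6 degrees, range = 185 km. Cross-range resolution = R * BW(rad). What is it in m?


BW_rad = 0.080285146
CR = 185000 * 0.080285146 = 14852.8 m

14852.8 m


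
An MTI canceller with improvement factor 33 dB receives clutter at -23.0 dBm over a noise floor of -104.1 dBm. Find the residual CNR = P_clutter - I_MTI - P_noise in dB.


CNR = -23.0 - 33 - (-104.1) = 48.1 dB

48.1 dB


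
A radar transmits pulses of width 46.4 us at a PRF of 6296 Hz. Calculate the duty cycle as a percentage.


DC = 46.4e-6 * 6296 * 100 = 29.21%

29.21%


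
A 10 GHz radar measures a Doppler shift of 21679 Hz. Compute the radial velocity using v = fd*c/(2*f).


v = 21679 * 3e8 / (2 * 10000000000.0) = 325.2 m/s

325.2 m/s


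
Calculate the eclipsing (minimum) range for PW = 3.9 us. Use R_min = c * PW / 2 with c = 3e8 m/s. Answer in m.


R_min = 3e8 * 3.9e-6 / 2 = 585.0 m

585.0 m


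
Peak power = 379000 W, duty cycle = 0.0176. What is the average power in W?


P_avg = 379000 * 0.0176 = 6670.4 W

6670.4 W


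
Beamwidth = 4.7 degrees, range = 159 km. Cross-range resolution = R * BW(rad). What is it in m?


BW_rad = 0.082030475
CR = 159000 * 0.082030475 = 13042.8 m

13042.8 m


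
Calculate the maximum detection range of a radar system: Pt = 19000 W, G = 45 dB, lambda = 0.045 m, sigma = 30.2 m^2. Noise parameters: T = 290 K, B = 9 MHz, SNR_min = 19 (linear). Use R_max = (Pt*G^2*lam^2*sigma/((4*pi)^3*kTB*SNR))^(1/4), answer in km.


G_lin = 10^(45/10) = 31622.776602
R^4 = 19000 * 31622.776602^2 * 0.045^2 * 30.2 / ((4*pi)^3 * 1.38e-23 * 290 * 9000000.0 * 19)
R^4 = 8.55624e20 m^4
R_max = (8.55624e20)^(1/4) = 171029.4 m = 171.0 km

171.0 km


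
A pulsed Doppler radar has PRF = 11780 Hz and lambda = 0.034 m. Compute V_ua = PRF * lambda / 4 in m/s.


V_ua = 11780 * 0.034 / 4 = 100.1 m/s

100.1 m/s


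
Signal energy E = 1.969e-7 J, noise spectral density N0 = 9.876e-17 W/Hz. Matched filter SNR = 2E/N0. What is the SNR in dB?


SNR_lin = 2 * 1.969e-7 / 9.876e-17 = 3.987e9
SNR_dB = 10*log10(3.987e9) = 96.0 dB

96.0 dB


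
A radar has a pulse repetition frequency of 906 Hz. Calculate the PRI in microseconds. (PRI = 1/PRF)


PRI = 1/906 = 0.0011037528 s = 1103.8 us

1103.8 us


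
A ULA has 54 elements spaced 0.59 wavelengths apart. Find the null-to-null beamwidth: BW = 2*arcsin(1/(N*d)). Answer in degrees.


1/(N*d) = 1/(54*0.59) = 0.031387
BW = 2*arcsin(0.031387) = 3.6 degrees

3.6 degrees


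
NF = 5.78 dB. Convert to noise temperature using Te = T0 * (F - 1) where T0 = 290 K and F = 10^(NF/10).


NF_lin = 10^(5.78/10) = 3.784426
Te = 290 * (3.784426 - 1) = 807.5 K

807.5 K


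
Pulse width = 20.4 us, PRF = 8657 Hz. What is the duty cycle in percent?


DC = 20.4e-6 * 8657 * 100 = 17.66%

17.66%


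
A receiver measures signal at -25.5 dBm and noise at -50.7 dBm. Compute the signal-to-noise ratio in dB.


SNR = -25.5 - (-50.7) = 25.2 dB

25.2 dB


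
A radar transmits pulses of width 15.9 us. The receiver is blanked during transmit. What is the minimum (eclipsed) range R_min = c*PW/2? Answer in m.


R_min = 3e8 * 15.9e-6 / 2 = 2385.0 m

2385.0 m


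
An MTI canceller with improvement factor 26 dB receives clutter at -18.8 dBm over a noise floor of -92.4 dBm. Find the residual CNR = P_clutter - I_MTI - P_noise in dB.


CNR = -18.8 - 26 - (-92.4) = 47.6 dB

47.6 dB


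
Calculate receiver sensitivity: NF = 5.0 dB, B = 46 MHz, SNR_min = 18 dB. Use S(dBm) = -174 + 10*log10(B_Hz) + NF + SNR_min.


10*log10(46000000.0) = 76.63
S = -174 + 76.63 + 5.0 + 18 = -74.4 dBm

-74.4 dBm


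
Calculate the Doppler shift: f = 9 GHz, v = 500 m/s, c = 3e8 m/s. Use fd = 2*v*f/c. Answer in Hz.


fd = 2 * 500 * 9000000000.0 / 3e8 = 30000.0 Hz

30000.0 Hz


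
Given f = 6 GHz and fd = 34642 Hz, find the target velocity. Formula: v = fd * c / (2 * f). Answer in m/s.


v = 34642 * 3e8 / (2 * 6000000000.0) = 866.1 m/s

866.1 m/s


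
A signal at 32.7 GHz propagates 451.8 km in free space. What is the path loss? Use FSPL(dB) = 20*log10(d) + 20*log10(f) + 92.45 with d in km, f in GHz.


20*log10(451.8) = 53.1
20*log10(32.7) = 30.29
FSPL = 175.8 dB

175.8 dB


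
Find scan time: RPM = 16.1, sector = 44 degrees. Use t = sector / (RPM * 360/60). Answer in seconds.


t = 44 / (16.1 * 360) * 60 = 0.46 s

0.46 s


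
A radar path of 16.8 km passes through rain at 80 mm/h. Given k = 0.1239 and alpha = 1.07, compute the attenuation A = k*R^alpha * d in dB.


gamma = 0.1239 * 80^1.07 = 13.47031 dB/km
A = 13.47031 * 16.8 = 226.3 dB

226.3 dB


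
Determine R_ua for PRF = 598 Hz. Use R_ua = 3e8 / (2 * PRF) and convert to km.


R_ua = 3e8 / (2 * 598) = 250836.1 m = 250.8 km

250.8 km


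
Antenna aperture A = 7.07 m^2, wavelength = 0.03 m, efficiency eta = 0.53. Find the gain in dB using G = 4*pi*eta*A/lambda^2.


G_linear = 4*pi*0.53*7.07/0.03^2 = 52319.39
G_dB = 10*log10(52319.39) = 47.2 dB

47.2 dB


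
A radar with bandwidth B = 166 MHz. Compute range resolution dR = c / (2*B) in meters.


dR = 3e8 / (2 * 166000000.0) = 0.9 m

0.9 m


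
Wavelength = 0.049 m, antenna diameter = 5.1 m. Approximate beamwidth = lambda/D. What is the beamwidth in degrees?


BW_rad = 0.049 / 5.1 = 0.009608
BW_deg = 0.55 degrees

0.55 degrees


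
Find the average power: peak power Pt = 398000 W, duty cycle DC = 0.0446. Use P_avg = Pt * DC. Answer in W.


P_avg = 398000 * 0.0446 = 17750.8 W

17750.8 W


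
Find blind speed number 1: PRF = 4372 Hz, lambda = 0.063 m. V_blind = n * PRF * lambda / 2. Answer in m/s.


V_blind = 1 * 4372 * 0.063 / 2 = 137.7 m/s

137.7 m/s


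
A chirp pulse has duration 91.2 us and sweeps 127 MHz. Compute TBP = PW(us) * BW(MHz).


TBP = 91.2 * 127 = 11582.4

11582.4


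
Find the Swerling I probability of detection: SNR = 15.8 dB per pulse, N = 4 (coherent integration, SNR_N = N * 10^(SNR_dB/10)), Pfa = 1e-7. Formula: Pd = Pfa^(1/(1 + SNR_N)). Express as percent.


SNR_lin = 10^(15.8/10) = 38.01894
SNR_N = 4 * 38.01894 = 152.07576
1/(1 + SNR_N) = 1/153.07576 = 0.0065327
Pd = (1e-7)^0.0065327 = 0.90006
Pd = 90.0%

90.0%


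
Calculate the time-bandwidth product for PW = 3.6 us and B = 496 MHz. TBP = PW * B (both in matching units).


TBP = 3.6 * 496 = 1785.6

1785.6


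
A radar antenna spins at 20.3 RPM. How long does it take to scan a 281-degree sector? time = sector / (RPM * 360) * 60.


t = 281 / (20.3 * 360) * 60 = 2.31 s

2.31 s


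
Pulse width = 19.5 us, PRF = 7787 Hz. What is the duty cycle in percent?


DC = 19.5e-6 * 7787 * 100 = 15.18%

15.18%


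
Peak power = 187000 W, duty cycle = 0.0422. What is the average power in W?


P_avg = 187000 * 0.0422 = 7891.4 W

7891.4 W


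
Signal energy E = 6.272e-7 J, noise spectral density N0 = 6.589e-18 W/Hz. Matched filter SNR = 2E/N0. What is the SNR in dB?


SNR_lin = 2 * 6.272e-7 / 6.589e-18 = 1.904e11
SNR_dB = 10*log10(1.904e11) = 112.8 dB

112.8 dB


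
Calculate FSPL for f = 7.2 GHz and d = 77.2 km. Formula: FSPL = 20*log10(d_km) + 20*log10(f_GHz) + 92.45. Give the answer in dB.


20*log10(77.2) = 37.75
20*log10(7.2) = 17.15
FSPL = 147.3 dB

147.3 dB


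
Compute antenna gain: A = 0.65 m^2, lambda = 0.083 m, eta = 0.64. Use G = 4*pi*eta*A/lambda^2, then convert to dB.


G_linear = 4*pi*0.64*0.65/0.083^2 = 758.83
G_dB = 10*log10(758.83) = 28.8 dB

28.8 dB


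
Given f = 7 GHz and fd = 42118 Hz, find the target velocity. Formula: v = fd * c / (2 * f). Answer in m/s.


v = 42118 * 3e8 / (2 * 7000000000.0) = 902.5 m/s

902.5 m/s


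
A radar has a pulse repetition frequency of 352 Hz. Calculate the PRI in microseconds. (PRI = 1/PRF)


PRI = 1/352 = 0.0028409091 s = 2840.9 us

2840.9 us


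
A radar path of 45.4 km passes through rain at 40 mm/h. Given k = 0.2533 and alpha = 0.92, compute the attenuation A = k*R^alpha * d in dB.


gamma = 0.2533 * 40^0.92 = 7.542762 dB/km
A = 7.542762 * 45.4 = 342.44 dB

342.44 dB


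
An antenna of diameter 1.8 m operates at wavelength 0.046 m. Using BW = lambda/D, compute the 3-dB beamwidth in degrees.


BW_rad = 0.046 / 1.8 = 0.025556
BW_deg = 1.46 degrees

1.46 degrees


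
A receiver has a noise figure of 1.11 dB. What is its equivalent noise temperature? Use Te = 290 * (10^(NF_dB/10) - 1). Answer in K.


NF_lin = 10^(1.11/10) = 1.291219
Te = 290 * (1.291219 - 1) = 84.5 K

84.5 K


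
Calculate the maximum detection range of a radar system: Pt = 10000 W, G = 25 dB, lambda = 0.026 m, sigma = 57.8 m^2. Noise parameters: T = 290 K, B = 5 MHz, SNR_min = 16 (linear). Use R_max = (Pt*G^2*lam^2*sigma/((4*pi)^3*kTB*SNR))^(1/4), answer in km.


G_lin = 10^(25/10) = 316.227766
R^4 = 10000 * 316.227766^2 * 0.026^2 * 57.8 / ((4*pi)^3 * 1.38e-23 * 290 * 5000000.0 * 16)
R^4 = 6.15004e16 m^4
R_max = (6.15004e16)^(1/4) = 15747.8 m = 15.7 km

15.7 km


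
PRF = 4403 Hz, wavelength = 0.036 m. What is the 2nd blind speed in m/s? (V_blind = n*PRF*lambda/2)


V_blind = 2 * 4403 * 0.036 / 2 = 158.5 m/s

158.5 m/s


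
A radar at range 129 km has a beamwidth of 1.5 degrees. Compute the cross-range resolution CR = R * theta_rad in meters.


BW_rad = 0.026179939
CR = 129000 * 0.026179939 = 3377.2 m

3377.2 m


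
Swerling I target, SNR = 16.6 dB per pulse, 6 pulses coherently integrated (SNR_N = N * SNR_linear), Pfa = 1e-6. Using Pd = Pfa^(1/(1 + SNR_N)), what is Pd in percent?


SNR_lin = 10^(16.6/10) = 45.70882
SNR_N = 6 * 45.70882 = 274.25292
1/(1 + SNR_N) = 1/275.25292 = 0.003633
Pd = (1e-6)^0.003633 = 0.95105
Pd = 95.1%

95.1%


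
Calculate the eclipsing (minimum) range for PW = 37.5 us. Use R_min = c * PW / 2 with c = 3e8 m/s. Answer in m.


R_min = 3e8 * 37.5e-6 / 2 = 5625.0 m

5625.0 m


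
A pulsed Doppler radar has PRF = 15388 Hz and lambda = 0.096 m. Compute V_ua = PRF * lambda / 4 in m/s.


V_ua = 15388 * 0.096 / 4 = 369.3 m/s

369.3 m/s


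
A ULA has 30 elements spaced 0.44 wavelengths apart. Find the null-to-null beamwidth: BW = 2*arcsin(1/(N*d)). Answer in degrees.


1/(N*d) = 1/(30*0.44) = 0.075758
BW = 2*arcsin(0.075758) = 8.7 degrees

8.7 degrees


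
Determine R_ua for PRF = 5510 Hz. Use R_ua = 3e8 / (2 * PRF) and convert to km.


R_ua = 3e8 / (2 * 5510) = 27223.2 m = 27.2 km

27.2 km


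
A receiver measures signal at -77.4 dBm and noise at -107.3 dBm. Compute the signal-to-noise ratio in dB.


SNR = -77.4 - (-107.3) = 29.9 dB

29.9 dB


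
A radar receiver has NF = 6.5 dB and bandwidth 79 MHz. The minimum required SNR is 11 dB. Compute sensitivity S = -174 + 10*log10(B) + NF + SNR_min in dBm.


10*log10(79000000.0) = 78.98
S = -174 + 78.98 + 6.5 + 11 = -77.5 dBm

-77.5 dBm


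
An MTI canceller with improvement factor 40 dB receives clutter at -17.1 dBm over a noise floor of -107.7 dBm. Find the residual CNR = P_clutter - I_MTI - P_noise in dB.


CNR = -17.1 - 40 - (-107.7) = 50.6 dB

50.6 dB


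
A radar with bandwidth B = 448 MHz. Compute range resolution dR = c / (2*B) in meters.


dR = 3e8 / (2 * 448000000.0) = 0.33 m

0.33 m


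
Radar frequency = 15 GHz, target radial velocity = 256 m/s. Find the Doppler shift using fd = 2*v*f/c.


fd = 2 * 256 * 15000000000.0 / 3e8 = 25600.0 Hz

25600.0 Hz


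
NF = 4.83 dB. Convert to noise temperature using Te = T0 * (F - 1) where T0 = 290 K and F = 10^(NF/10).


NF_lin = 10^(4.83/10) = 3.040885
Te = 290 * (3.040885 - 1) = 591.9 K

591.9 K


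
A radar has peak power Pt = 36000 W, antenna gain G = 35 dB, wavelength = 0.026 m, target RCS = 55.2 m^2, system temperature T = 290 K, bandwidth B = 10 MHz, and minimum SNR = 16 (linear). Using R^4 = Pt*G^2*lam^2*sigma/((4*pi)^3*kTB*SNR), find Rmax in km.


G_lin = 10^(35/10) = 3162.27766
R^4 = 36000 * 3162.27766^2 * 0.026^2 * 55.2 / ((4*pi)^3 * 1.38e-23 * 290 * 10000000.0 * 16)
R^4 = 1.05721e19 m^4
R_max = (1.05721e19)^(1/4) = 57021.7 m = 57.0 km

57.0 km


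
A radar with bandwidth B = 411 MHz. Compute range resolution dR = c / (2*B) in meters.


dR = 3e8 / (2 * 411000000.0) = 0.36 m

0.36 m


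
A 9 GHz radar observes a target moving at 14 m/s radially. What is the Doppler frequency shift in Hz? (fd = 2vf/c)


fd = 2 * 14 * 9000000000.0 / 3e8 = 840.0 Hz

840.0 Hz


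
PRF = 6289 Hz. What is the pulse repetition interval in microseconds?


PRI = 1/6289 = 0.0001590078 s = 159.0 us

159.0 us


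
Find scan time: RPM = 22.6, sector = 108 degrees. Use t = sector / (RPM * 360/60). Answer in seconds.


t = 108 / (22.6 * 360) * 60 = 0.8 s

0.8 s


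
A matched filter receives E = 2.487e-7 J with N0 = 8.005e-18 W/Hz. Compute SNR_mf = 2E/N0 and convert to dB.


SNR_lin = 2 * 2.487e-7 / 8.005e-18 = 6.214e10
SNR_dB = 10*log10(6.214e10) = 107.9 dB

107.9 dB


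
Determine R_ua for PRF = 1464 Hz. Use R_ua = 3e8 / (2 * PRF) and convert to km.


R_ua = 3e8 / (2 * 1464) = 102459.0 m = 102.5 km

102.5 km


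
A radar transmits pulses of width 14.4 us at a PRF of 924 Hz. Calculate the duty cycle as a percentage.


DC = 14.4e-6 * 924 * 100 = 1.33%

1.33%


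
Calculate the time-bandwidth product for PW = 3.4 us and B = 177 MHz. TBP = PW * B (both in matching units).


TBP = 3.4 * 177 = 601.8

601.8


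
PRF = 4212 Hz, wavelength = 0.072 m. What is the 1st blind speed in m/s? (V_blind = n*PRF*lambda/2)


V_blind = 1 * 4212 * 0.072 / 2 = 151.6 m/s

151.6 m/s


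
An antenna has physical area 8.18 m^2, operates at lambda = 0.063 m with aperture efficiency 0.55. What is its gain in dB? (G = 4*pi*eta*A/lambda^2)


G_linear = 4*pi*0.55*8.18/0.063^2 = 14244.42
G_dB = 10*log10(14244.42) = 41.5 dB

41.5 dB


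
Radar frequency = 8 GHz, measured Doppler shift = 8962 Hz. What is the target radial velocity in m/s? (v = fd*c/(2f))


v = 8962 * 3e8 / (2 * 8000000000.0) = 168.0 m/s

168.0 m/s


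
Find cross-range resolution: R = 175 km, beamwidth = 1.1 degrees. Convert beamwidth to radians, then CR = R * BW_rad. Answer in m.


BW_rad = 0.019198622
CR = 175000 * 0.019198622 = 3359.8 m

3359.8 m


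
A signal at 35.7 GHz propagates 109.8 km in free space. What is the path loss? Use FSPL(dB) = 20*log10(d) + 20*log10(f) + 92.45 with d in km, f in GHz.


20*log10(109.8) = 40.81
20*log10(35.7) = 31.05
FSPL = 164.3 dB

164.3 dB


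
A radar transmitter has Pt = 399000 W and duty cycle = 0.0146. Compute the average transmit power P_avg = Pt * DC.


P_avg = 399000 * 0.0146 = 5825.4 W

5825.4 W


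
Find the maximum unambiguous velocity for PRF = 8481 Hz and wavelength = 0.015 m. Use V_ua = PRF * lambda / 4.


V_ua = 8481 * 0.015 / 4 = 31.8 m/s

31.8 m/s


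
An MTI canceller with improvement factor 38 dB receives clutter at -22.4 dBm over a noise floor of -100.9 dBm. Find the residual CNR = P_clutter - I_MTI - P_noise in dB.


CNR = -22.4 - 38 - (-100.9) = 40.5 dB

40.5 dB


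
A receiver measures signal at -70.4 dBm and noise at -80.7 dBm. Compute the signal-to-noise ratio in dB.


SNR = -70.4 - (-80.7) = 10.3 dB

10.3 dB


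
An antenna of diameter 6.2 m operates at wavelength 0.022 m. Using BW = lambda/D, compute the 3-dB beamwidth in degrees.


BW_rad = 0.022 / 6.2 = 0.003548
BW_deg = 0.2 degrees

0.2 degrees


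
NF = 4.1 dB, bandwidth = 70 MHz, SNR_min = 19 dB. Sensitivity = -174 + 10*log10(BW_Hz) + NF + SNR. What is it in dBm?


10*log10(70000000.0) = 78.45
S = -174 + 78.45 + 4.1 + 19 = -72.4 dBm

-72.4 dBm


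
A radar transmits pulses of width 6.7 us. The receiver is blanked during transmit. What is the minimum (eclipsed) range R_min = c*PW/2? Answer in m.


R_min = 3e8 * 6.7e-6 / 2 = 1005.0 m

1005.0 m


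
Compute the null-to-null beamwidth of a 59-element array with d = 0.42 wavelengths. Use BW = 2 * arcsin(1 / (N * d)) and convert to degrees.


1/(N*d) = 1/(59*0.42) = 0.040355
BW = 2*arcsin(0.040355) = 4.6 degrees

4.6 degrees


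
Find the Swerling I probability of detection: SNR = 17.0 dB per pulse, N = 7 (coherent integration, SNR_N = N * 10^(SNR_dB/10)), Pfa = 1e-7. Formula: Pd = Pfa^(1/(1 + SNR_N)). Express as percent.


SNR_lin = 10^(17.0/10) = 50.11872
SNR_N = 7 * 50.11872 = 350.83104
1/(1 + SNR_N) = 1/351.83104 = 0.0028423
Pd = (1e-7)^0.0028423 = 0.95522
Pd = 95.5%

95.5%


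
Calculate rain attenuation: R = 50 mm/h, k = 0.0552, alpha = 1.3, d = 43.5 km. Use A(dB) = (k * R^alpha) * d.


gamma = 0.0552 * 50^1.3 = 8.924833 dB/km
A = 8.924833 * 43.5 = 388.23 dB

388.23 dB


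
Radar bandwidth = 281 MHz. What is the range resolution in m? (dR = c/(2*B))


dR = 3e8 / (2 * 281000000.0) = 0.53 m

0.53 m


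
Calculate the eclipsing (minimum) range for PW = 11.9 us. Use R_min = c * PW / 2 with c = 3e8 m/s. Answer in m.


R_min = 3e8 * 11.9e-6 / 2 = 1785.0 m

1785.0 m


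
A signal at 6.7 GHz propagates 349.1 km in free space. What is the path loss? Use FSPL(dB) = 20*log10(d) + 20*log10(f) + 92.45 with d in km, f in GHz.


20*log10(349.1) = 50.86
20*log10(6.7) = 16.52
FSPL = 159.8 dB

159.8 dB


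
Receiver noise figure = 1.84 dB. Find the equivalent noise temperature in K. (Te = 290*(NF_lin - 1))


NF_lin = 10^(1.84/10) = 1.527566
Te = 290 * (1.527566 - 1) = 153.0 K

153.0 K


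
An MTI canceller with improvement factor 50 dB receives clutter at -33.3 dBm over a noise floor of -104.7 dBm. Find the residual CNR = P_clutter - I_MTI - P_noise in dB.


CNR = -33.3 - 50 - (-104.7) = 21.4 dB

21.4 dB


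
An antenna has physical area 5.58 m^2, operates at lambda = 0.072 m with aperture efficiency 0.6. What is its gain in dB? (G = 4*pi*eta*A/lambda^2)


G_linear = 4*pi*0.6*5.58/0.072^2 = 8115.78
G_dB = 10*log10(8115.78) = 39.1 dB

39.1 dB


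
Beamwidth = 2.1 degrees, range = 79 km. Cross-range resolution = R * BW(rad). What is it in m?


BW_rad = 0.036651914
CR = 79000 * 0.036651914 = 2895.5 m

2895.5 m


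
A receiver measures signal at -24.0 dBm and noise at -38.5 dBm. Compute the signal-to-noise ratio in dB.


SNR = -24.0 - (-38.5) = 14.5 dB

14.5 dB


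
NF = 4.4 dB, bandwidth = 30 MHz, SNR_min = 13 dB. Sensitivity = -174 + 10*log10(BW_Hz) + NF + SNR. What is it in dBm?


10*log10(30000000.0) = 74.77
S = -174 + 74.77 + 4.4 + 13 = -81.8 dBm

-81.8 dBm


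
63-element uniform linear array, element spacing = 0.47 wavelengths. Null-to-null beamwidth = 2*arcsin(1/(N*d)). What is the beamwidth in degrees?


1/(N*d) = 1/(63*0.47) = 0.033772
BW = 2*arcsin(0.033772) = 3.9 degrees

3.9 degrees


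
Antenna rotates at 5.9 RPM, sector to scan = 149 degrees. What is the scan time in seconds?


t = 149 / (5.9 * 360) * 60 = 4.21 s

4.21 s


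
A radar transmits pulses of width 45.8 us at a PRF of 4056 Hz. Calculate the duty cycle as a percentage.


DC = 45.8e-6 * 4056 * 100 = 18.58%

18.58%


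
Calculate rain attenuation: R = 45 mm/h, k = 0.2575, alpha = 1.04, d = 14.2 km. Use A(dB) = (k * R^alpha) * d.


gamma = 0.2575 * 45^1.04 = 13.493302 dB/km
A = 13.493302 * 14.2 = 191.6 dB

191.6 dB


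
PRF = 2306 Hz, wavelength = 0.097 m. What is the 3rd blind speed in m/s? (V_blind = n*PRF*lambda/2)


V_blind = 3 * 2306 * 0.097 / 2 = 335.5 m/s

335.5 m/s


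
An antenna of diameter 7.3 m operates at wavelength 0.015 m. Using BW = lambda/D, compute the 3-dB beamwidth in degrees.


BW_rad = 0.015 / 7.3 = 0.002055
BW_deg = 0.12 degrees

0.12 degrees


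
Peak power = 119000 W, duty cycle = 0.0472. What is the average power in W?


P_avg = 119000 * 0.0472 = 5616.8 W

5616.8 W


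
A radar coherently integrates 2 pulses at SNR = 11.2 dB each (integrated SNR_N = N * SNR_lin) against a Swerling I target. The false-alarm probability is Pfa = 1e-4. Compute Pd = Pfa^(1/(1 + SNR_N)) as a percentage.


SNR_lin = 10^(11.2/10) = 13.18257
SNR_N = 2 * 13.18257 = 26.36514
1/(1 + SNR_N) = 1/27.36514 = 0.0365428
Pd = (1e-4)^0.0365428 = 0.71421
Pd = 71.4%

71.4%


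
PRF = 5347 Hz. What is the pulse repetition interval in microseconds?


PRI = 1/5347 = 0.0001870208 s = 187.0 us

187.0 us


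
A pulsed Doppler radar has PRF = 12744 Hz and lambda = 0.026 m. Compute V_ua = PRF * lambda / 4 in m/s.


V_ua = 12744 * 0.026 / 4 = 82.8 m/s

82.8 m/s


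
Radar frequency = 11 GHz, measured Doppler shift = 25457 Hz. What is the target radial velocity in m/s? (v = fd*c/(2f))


v = 25457 * 3e8 / (2 * 11000000000.0) = 347.1 m/s

347.1 m/s


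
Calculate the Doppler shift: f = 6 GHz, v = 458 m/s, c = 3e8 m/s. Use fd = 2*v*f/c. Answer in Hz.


fd = 2 * 458 * 6000000000.0 / 3e8 = 18320.0 Hz

18320.0 Hz


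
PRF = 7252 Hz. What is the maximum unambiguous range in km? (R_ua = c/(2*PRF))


R_ua = 3e8 / (2 * 7252) = 20683.9 m = 20.7 km

20.7 km


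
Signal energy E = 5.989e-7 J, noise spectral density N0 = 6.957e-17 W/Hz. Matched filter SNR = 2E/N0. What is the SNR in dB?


SNR_lin = 2 * 5.989e-7 / 6.957e-17 = 1.722e10
SNR_dB = 10*log10(1.722e10) = 102.4 dB

102.4 dB


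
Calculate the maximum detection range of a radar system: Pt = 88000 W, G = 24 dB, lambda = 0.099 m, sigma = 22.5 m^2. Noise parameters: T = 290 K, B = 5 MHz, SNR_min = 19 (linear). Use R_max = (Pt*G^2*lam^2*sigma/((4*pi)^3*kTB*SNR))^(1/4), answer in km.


G_lin = 10^(24/10) = 251.188643
R^4 = 88000 * 251.188643^2 * 0.099^2 * 22.5 / ((4*pi)^3 * 1.38e-23 * 290 * 5000000.0 * 19)
R^4 = 1.62295e18 m^4
R_max = (1.62295e18)^(1/4) = 35692.4 m = 35.7 km

35.7 km


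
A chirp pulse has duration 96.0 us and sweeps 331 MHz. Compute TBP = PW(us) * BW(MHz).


TBP = 96.0 * 331 = 31776.0

31776.0


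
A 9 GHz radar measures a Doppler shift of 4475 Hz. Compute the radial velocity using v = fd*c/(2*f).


v = 4475 * 3e8 / (2 * 9000000000.0) = 74.6 m/s

74.6 m/s


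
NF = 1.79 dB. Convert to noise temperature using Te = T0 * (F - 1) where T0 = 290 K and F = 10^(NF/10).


NF_lin = 10^(1.79/10) = 1.51008
Te = 290 * (1.51008 - 1) = 147.9 K

147.9 K


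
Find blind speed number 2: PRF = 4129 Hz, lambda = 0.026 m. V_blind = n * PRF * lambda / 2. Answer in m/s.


V_blind = 2 * 4129 * 0.026 / 2 = 107.4 m/s

107.4 m/s


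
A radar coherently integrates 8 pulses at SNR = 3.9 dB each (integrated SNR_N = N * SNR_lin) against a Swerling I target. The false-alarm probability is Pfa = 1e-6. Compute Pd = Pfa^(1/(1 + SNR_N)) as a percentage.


SNR_lin = 10^(3.9/10) = 2.45471
SNR_N = 8 * 2.45471 = 19.63768
1/(1 + SNR_N) = 1/20.63768 = 0.0484551
Pd = (1e-6)^0.0484551 = 0.512
Pd = 51.2%

51.2%


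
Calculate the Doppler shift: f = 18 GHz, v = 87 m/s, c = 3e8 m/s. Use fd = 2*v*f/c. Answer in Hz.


fd = 2 * 87 * 18000000000.0 / 3e8 = 10440.0 Hz

10440.0 Hz


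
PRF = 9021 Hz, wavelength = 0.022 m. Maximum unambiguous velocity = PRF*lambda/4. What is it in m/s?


V_ua = 9021 * 0.022 / 4 = 49.6 m/s

49.6 m/s


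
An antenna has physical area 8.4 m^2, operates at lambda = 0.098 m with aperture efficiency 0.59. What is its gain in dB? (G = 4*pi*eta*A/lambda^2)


G_linear = 4*pi*0.59*8.4/0.098^2 = 6484.69
G_dB = 10*log10(6484.69) = 38.1 dB

38.1 dB


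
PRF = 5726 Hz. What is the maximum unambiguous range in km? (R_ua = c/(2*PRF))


R_ua = 3e8 / (2 * 5726) = 26196.3 m = 26.2 km

26.2 km


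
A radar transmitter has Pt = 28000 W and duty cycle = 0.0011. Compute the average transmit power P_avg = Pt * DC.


P_avg = 28000 * 0.0011 = 30.8 W

30.8 W


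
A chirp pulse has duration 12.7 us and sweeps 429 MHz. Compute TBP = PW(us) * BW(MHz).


TBP = 12.7 * 429 = 5448.3

5448.3


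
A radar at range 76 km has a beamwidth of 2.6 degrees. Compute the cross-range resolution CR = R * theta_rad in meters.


BW_rad = 0.045378561
CR = 76000 * 0.045378561 = 3448.8 m

3448.8 m


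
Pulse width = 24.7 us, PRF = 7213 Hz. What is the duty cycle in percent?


DC = 24.7e-6 * 7213 * 100 = 17.82%

17.82%


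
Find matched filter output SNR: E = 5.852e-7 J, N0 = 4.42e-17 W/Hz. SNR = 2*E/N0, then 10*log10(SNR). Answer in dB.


SNR_lin = 2 * 5.852e-7 / 4.42e-17 = 2.648e10
SNR_dB = 10*log10(2.648e10) = 104.2 dB

104.2 dB


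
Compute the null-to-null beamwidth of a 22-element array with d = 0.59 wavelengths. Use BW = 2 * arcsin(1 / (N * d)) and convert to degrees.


1/(N*d) = 1/(22*0.59) = 0.077042
BW = 2*arcsin(0.077042) = 8.8 degrees

8.8 degrees


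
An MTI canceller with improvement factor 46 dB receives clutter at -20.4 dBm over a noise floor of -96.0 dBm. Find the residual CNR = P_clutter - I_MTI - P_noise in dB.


CNR = -20.4 - 46 - (-96.0) = 29.6 dB

29.6 dB


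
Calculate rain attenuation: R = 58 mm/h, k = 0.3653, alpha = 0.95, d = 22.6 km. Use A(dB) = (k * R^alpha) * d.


gamma = 0.3653 * 58^0.95 = 17.294431 dB/km
A = 17.294431 * 22.6 = 390.85 dB

390.85 dB


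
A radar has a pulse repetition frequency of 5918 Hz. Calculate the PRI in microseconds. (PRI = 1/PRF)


PRI = 1/5918 = 0.000168976 s = 169.0 us

169.0 us


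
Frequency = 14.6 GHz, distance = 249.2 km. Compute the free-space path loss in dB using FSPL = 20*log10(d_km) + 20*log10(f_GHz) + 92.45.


20*log10(249.2) = 47.93
20*log10(14.6) = 23.29
FSPL = 163.7 dB

163.7 dB


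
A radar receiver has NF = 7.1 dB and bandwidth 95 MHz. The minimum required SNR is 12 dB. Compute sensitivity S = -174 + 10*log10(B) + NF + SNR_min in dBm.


10*log10(95000000.0) = 79.78
S = -174 + 79.78 + 7.1 + 12 = -75.1 dBm

-75.1 dBm


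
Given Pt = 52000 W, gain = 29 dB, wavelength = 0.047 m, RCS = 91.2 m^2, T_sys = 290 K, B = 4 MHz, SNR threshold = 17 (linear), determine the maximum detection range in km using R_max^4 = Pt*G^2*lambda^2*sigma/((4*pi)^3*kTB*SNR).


G_lin = 10^(29/10) = 794.328235
R^4 = 52000 * 794.328235^2 * 0.047^2 * 91.2 / ((4*pi)^3 * 1.38e-23 * 290 * 4000000.0 * 17)
R^4 = 1.22399e19 m^4
R_max = (1.22399e19)^(1/4) = 59148.6 m = 59.1 km

59.1 km


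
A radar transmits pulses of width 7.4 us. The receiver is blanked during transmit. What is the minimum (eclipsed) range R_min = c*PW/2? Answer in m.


R_min = 3e8 * 7.4e-6 / 2 = 1110.0 m

1110.0 m


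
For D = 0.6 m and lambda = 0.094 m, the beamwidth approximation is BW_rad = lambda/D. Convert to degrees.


BW_rad = 0.094 / 0.6 = 0.156667
BW_deg = 8.98 degrees

8.98 degrees


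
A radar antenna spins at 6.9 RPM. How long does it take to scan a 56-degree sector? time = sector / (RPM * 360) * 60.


t = 56 / (6.9 * 360) * 60 = 1.35 s

1.35 s


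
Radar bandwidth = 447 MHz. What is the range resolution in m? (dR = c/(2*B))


dR = 3e8 / (2 * 447000000.0) = 0.34 m

0.34 m


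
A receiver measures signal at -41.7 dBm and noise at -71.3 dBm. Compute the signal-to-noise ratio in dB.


SNR = -41.7 - (-71.3) = 29.6 dB

29.6 dB


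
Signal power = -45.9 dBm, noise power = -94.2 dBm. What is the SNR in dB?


SNR = -45.9 - (-94.2) = 48.3 dB

48.3 dB


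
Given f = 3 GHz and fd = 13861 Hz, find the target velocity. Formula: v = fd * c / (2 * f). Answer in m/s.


v = 13861 * 3e8 / (2 * 3000000000.0) = 693.1 m/s

693.1 m/s


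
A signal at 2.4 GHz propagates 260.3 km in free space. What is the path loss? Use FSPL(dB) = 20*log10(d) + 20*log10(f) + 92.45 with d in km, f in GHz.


20*log10(260.3) = 48.31
20*log10(2.4) = 7.6
FSPL = 148.4 dB

148.4 dB


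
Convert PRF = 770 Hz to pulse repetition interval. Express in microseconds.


PRI = 1/770 = 0.0012987013 s = 1298.7 us

1298.7 us


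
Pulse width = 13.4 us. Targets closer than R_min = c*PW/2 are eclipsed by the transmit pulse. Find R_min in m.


R_min = 3e8 * 13.4e-6 / 2 = 2010.0 m

2010.0 m


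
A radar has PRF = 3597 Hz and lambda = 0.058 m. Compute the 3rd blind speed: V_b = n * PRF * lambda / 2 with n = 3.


V_blind = 3 * 3597 * 0.058 / 2 = 312.9 m/s

312.9 m/s


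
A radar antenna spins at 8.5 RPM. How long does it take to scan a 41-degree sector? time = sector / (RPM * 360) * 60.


t = 41 / (8.5 * 360) * 60 = 0.8 s

0.8 s


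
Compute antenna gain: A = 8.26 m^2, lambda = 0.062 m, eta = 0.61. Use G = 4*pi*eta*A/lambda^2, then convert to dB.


G_linear = 4*pi*0.61*8.26/0.062^2 = 16471.62
G_dB = 10*log10(16471.62) = 42.2 dB

42.2 dB


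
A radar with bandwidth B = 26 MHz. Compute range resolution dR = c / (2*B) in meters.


dR = 3e8 / (2 * 26000000.0) = 5.77 m

5.77 m


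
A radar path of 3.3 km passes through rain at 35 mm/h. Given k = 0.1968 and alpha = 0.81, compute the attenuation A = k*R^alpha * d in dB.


gamma = 0.1968 * 35^0.81 = 3.50526 dB/km
A = 3.50526 * 3.3 = 11.57 dB

11.57 dB


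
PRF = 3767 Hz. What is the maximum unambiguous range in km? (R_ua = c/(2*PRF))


R_ua = 3e8 / (2 * 3767) = 39819.5 m = 39.8 km

39.8 km


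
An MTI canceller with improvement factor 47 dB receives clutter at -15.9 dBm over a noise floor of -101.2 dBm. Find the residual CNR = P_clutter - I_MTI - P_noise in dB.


CNR = -15.9 - 47 - (-101.2) = 38.3 dB

38.3 dB


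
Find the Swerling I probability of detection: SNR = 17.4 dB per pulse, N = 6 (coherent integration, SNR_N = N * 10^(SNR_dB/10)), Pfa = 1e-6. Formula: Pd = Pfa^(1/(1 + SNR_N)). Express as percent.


SNR_lin = 10^(17.4/10) = 54.95409
SNR_N = 6 * 54.95409 = 329.72454
1/(1 + SNR_N) = 1/330.72454 = 0.0030237
Pd = (1e-6)^0.0030237 = 0.95909
Pd = 95.9%

95.9%


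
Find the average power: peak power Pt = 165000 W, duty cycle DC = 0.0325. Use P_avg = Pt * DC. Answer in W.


P_avg = 165000 * 0.0325 = 5362.5 W

5362.5 W


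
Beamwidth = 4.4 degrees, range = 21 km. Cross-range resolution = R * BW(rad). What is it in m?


BW_rad = 0.076794487
CR = 21000 * 0.076794487 = 1612.7 m

1612.7 m


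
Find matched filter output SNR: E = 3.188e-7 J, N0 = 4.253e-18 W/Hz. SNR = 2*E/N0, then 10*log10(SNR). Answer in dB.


SNR_lin = 2 * 3.188e-7 / 4.253e-18 = 1.499e11
SNR_dB = 10*log10(1.499e11) = 111.8 dB

111.8 dB


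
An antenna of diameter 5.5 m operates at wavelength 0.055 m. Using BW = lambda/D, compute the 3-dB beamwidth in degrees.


BW_rad = 0.055 / 5.5 = 0.01
BW_deg = 0.57 degrees

0.57 degrees


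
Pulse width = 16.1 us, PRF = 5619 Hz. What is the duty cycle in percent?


DC = 16.1e-6 * 5619 * 100 = 9.05%

9.05%


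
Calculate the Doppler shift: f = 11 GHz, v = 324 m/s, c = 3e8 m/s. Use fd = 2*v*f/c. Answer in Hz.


fd = 2 * 324 * 11000000000.0 / 3e8 = 23760.0 Hz

23760.0 Hz


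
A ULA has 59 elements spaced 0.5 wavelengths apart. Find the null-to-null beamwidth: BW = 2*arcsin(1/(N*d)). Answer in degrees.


1/(N*d) = 1/(59*0.5) = 0.033898
BW = 2*arcsin(0.033898) = 3.9 degrees

3.9 degrees


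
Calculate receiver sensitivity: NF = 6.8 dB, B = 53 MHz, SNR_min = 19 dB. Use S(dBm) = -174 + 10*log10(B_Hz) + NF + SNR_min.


10*log10(53000000.0) = 77.24
S = -174 + 77.24 + 6.8 + 19 = -71.0 dBm

-71.0 dBm


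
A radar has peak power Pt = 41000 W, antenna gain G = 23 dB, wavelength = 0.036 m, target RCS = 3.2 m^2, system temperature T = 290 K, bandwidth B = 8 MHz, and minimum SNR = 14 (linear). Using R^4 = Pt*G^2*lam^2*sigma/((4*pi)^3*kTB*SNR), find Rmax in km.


G_lin = 10^(23/10) = 199.526231
R^4 = 41000 * 199.526231^2 * 0.036^2 * 3.2 / ((4*pi)^3 * 1.38e-23 * 290 * 8000000.0 * 14)
R^4 = 7.61052e15 m^4
R_max = (7.61052e15)^(1/4) = 9340.1 m = 9.3 km

9.3 km


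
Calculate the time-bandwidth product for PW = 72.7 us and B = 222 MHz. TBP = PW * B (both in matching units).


TBP = 72.7 * 222 = 16139.4

16139.4


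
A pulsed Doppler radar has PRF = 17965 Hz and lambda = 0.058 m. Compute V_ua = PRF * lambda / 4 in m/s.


V_ua = 17965 * 0.058 / 4 = 260.5 m/s

260.5 m/s


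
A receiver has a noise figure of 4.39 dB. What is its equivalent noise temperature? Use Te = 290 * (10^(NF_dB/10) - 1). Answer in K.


NF_lin = 10^(4.39/10) = 2.747894
Te = 290 * (2.747894 - 1) = 506.9 K

506.9 K


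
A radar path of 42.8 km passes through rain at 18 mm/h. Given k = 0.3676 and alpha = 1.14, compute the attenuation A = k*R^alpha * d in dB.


gamma = 0.3676 * 18^1.14 = 9.917133 dB/km
A = 9.917133 * 42.8 = 424.45 dB

424.45 dB


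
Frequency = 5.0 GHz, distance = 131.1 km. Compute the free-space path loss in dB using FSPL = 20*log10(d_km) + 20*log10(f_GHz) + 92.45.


20*log10(131.1) = 42.35
20*log10(5.0) = 13.98
FSPL = 148.8 dB

148.8 dB


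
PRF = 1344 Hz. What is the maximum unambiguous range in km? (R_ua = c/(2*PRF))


R_ua = 3e8 / (2 * 1344) = 111607.1 m = 111.6 km

111.6 km


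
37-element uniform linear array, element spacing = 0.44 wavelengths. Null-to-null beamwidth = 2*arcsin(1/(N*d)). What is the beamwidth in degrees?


1/(N*d) = 1/(37*0.44) = 0.061425
BW = 2*arcsin(0.061425) = 7.0 degrees

7.0 degrees


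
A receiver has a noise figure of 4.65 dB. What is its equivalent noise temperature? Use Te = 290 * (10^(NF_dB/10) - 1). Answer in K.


NF_lin = 10^(4.65/10) = 2.917427
Te = 290 * (2.917427 - 1) = 556.1 K

556.1 K


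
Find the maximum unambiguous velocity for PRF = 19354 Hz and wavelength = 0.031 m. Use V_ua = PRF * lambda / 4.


V_ua = 19354 * 0.031 / 4 = 150.0 m/s

150.0 m/s


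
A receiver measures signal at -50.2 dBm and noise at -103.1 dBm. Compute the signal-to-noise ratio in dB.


SNR = -50.2 - (-103.1) = 52.9 dB

52.9 dB


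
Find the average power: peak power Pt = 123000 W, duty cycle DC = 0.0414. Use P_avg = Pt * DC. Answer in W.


P_avg = 123000 * 0.0414 = 5092.2 W

5092.2 W


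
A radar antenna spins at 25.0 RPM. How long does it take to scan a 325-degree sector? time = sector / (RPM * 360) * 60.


t = 325 / (25.0 * 360) * 60 = 2.17 s

2.17 s


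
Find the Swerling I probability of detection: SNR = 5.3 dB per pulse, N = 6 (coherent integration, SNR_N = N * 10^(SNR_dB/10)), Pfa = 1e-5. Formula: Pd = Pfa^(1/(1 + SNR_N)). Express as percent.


SNR_lin = 10^(5.3/10) = 3.38844
SNR_N = 6 * 3.38844 = 20.33064
1/(1 + SNR_N) = 1/21.33064 = 0.0468809
Pd = (1e-5)^0.0468809 = 0.5829
Pd = 58.3%

58.3%


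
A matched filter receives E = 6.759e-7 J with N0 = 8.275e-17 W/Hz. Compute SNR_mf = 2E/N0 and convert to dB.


SNR_lin = 2 * 6.759e-7 / 8.275e-17 = 1.634e10
SNR_dB = 10*log10(1.634e10) = 102.1 dB

102.1 dB


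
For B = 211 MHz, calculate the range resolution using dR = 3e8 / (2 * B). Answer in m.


dR = 3e8 / (2 * 211000000.0) = 0.71 m

0.71 m


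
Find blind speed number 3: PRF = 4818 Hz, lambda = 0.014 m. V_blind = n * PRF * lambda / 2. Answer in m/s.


V_blind = 3 * 4818 * 0.014 / 2 = 101.2 m/s

101.2 m/s


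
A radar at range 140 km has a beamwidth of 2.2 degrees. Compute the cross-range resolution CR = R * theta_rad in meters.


BW_rad = 0.038397244
CR = 140000 * 0.038397244 = 5375.6 m

5375.6 m


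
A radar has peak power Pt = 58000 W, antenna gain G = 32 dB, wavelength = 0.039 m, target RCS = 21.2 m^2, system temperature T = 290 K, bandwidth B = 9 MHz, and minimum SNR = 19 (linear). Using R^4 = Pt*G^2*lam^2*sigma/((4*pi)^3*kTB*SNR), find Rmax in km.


G_lin = 10^(32/10) = 1584.893192
R^4 = 58000 * 1584.893192^2 * 0.039^2 * 21.2 / ((4*pi)^3 * 1.38e-23 * 290 * 9000000.0 * 19)
R^4 = 3.45932e18 m^4
R_max = (3.45932e18)^(1/4) = 43126.8 m = 43.1 km

43.1 km


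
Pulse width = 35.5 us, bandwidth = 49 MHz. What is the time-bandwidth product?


TBP = 35.5 * 49 = 1739.5

1739.5


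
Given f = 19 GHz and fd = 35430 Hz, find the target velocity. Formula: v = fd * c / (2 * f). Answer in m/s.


v = 35430 * 3e8 / (2 * 19000000000.0) = 279.7 m/s

279.7 m/s


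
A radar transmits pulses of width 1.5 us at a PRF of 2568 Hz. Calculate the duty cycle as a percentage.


DC = 1.5e-6 * 2568 * 100 = 0.39%

0.39%


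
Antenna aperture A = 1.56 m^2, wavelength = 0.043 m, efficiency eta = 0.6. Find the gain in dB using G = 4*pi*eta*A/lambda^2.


G_linear = 4*pi*0.6*1.56/0.043^2 = 6361.34
G_dB = 10*log10(6361.34) = 38.0 dB

38.0 dB


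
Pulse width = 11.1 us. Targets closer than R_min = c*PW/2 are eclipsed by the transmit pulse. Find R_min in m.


R_min = 3e8 * 11.1e-6 / 2 = 1665.0 m

1665.0 m


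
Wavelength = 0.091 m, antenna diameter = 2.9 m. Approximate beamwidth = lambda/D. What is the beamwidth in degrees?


BW_rad = 0.091 / 2.9 = 0.031379
BW_deg = 1.8 degrees

1.8 degrees


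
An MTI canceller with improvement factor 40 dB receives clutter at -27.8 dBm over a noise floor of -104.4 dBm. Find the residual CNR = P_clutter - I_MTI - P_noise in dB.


CNR = -27.8 - 40 - (-104.4) = 36.6 dB

36.6 dB


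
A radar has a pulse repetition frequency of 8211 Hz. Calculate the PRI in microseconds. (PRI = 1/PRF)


PRI = 1/8211 = 0.0001217878 s = 121.8 us

121.8 us


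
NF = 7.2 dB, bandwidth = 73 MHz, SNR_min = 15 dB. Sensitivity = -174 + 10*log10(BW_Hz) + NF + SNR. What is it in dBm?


10*log10(73000000.0) = 78.63
S = -174 + 78.63 + 7.2 + 15 = -73.2 dBm

-73.2 dBm


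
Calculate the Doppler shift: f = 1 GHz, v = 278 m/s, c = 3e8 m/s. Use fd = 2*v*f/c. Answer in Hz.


fd = 2 * 278 * 1000000000.0 / 3e8 = 1853.3 Hz

1853.3 Hz


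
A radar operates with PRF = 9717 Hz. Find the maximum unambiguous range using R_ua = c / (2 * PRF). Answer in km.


R_ua = 3e8 / (2 * 9717) = 15436.9 m = 15.4 km

15.4 km


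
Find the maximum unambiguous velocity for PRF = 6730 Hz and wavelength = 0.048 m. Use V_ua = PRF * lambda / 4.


V_ua = 6730 * 0.048 / 4 = 80.8 m/s

80.8 m/s


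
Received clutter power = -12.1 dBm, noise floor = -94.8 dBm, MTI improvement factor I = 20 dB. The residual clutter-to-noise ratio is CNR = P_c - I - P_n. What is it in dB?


CNR = -12.1 - 20 - (-94.8) = 62.7 dB

62.7 dB


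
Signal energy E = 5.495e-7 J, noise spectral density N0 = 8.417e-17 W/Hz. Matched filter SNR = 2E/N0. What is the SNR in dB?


SNR_lin = 2 * 5.495e-7 / 8.417e-17 = 1.306e10
SNR_dB = 10*log10(1.306e10) = 101.2 dB

101.2 dB


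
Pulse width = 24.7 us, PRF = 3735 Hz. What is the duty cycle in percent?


DC = 24.7e-6 * 3735 * 100 = 9.23%

9.23%


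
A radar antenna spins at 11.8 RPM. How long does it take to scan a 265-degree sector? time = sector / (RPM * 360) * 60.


t = 265 / (11.8 * 360) * 60 = 3.74 s

3.74 s


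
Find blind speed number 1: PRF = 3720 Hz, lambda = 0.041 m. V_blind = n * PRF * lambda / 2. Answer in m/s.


V_blind = 1 * 3720 * 0.041 / 2 = 76.3 m/s

76.3 m/s


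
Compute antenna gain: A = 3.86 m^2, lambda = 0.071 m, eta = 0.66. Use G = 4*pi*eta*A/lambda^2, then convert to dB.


G_linear = 4*pi*0.66*3.86/0.071^2 = 6350.74
G_dB = 10*log10(6350.74) = 38.0 dB

38.0 dB
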